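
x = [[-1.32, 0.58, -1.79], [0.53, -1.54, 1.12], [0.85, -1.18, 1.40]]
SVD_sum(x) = [[-0.99,1.16,-1.57],[0.84,-0.98,1.33],[0.91,-1.07,1.44]] + [[-0.33, -0.58, -0.22], [-0.31, -0.56, -0.21], [-0.06, -0.11, -0.04]] + [[0.0, -0.0, -0.00], [-0.0, 0.00, 0.00], [0.00, -0.00, -0.00]]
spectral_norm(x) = 3.51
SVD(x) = [[-0.62, -0.71, 0.32],[0.53, -0.69, -0.5],[0.57, -0.14, 0.81]] @ diag([3.5075209115189385, 0.980814477460131, 0.0001267358122721507]) @ [[0.45, -0.53, 0.72],[0.47, 0.83, 0.32],[0.76, -0.19, -0.62]]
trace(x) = -1.46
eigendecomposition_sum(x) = [[0.00-0.00j, (-0-0j), -0j], [-0.00+0.00j, 0.00+0.00j, -0.00+0.00j], [-0.00+0.00j, 0.00+0.00j, (-0+0j)]] + [[(-0.66+1.24j),  0.29-2.49j,  -0.90+2.28j],[0.27+0.50j,  -0.77-0.66j,  0.56+0.82j],[(0.43-0.18j),  (-0.59+0.58j),  (0.7-0.4j)]] + [[-0.66-1.24j, 0.29+2.49j, (-0.9-2.28j)], [(0.27-0.5j), (-0.77+0.66j), (0.56-0.82j)], [(0.43+0.18j), -0.59-0.58j, 0.70+0.40j]]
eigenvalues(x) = [(-0+0j), (-0.73+0.18j), (-0.73-0.18j)]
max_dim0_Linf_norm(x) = 1.79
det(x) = -0.00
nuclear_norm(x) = 4.49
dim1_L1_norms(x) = [3.69, 3.19, 3.43]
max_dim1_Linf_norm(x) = 1.79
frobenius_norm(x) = 3.64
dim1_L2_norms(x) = [2.3, 1.98, 2.02]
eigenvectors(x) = [[(-0.76+0j), 0.89+0.00j, 0.89-0.00j], [0.19+0.00j, (0.2-0.3j), (0.2+0.3j)], [0.62+0.00j, (-0.23-0.18j), -0.23+0.18j]]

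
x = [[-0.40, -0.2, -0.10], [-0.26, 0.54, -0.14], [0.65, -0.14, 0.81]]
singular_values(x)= [1.15, 0.55, 0.25]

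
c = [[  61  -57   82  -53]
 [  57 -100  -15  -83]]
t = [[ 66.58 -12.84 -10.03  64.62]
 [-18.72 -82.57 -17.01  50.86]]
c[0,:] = [61, -57, 82, -53]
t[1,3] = 50.86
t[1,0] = -18.72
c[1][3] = -83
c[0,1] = -57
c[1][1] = -100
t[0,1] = -12.84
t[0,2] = -10.03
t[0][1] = -12.84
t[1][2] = -17.01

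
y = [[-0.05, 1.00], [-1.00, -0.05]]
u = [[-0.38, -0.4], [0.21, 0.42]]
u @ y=[[0.42, -0.36],[-0.43, 0.19]]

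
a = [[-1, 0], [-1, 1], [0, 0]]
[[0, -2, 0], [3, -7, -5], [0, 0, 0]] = a @ [[0, 2, 0], [3, -5, -5]]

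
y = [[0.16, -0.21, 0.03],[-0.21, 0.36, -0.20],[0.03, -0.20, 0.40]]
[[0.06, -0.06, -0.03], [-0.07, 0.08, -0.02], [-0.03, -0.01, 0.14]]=y @ [[0.43, 0.01, -0.09], [0.01, 0.29, 0.13], [-0.09, 0.13, 0.41]]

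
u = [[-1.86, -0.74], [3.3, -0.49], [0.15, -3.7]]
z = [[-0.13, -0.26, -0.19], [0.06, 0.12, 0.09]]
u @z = [[0.20, 0.39, 0.29], [-0.46, -0.92, -0.67], [-0.24, -0.48, -0.36]]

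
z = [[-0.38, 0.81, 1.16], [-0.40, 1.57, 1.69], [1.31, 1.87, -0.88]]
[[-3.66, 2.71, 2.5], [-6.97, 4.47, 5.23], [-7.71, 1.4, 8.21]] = z @ [[-1.56, 2.68, 0.02], [-3.58, 0.29, 4.06], [-1.17, 3.01, -0.67]]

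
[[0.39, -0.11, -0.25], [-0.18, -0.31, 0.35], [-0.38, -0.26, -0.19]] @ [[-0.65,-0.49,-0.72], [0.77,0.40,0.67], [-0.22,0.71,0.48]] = [[-0.28, -0.41, -0.47], [-0.20, 0.21, 0.09], [0.09, -0.05, 0.01]]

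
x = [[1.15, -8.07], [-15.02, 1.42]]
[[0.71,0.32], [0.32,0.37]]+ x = [[1.86, -7.75], [-14.70, 1.79]]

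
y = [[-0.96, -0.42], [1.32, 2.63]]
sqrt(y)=[[-0.08+0.94j, -0.20+0.11j],[0.63-0.36j, (1.65-0.04j)]]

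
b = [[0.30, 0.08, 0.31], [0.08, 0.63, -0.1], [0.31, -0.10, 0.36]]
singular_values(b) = [0.67, 0.63, 0.01]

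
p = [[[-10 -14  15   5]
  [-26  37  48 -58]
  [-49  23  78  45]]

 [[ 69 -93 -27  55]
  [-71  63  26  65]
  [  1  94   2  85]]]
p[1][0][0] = 69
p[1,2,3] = 85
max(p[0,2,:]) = 78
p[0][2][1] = 23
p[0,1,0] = -26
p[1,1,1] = 63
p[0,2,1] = 23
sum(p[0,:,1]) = 46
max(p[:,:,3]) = 85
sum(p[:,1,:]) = 84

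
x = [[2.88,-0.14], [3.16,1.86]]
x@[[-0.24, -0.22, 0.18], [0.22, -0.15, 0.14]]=[[-0.72, -0.61, 0.50], [-0.35, -0.97, 0.83]]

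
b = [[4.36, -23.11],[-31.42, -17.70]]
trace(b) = -13.34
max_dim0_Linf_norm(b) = 31.42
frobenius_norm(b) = 43.05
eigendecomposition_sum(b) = [[15.47,-8.91], [-12.11,6.97]] + [[-11.11,  -14.2], [-19.31,  -24.67]]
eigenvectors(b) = [[0.79, 0.50], [-0.62, 0.87]]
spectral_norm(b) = 37.27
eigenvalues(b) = [22.45, -35.79]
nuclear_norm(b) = 58.82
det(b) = -803.29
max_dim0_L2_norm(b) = 31.72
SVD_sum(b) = [[-8.83, -7.42], [-27.13, -22.81]] + [[13.19,-15.69], [-4.29,5.11]]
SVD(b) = [[0.31, 0.95], [0.95, -0.31]] @ diag([37.26988441121055, 21.553278543530336]) @ [[-0.77, -0.64], [0.64, -0.77]]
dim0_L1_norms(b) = [35.78, 40.81]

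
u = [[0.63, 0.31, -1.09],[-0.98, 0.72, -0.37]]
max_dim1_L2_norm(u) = 1.3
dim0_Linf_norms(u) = [0.98, 0.72, 1.09]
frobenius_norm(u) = 1.82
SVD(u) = [[-0.99, -0.14], [-0.14, 0.99]] @ diag([1.2970515019088928, 1.2706130022142406]) @ [[-0.38, -0.31, 0.87], [-0.83, 0.53, -0.17]]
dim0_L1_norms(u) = [1.61, 1.03, 1.46]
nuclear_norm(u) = 2.57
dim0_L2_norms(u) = [1.17, 0.78, 1.15]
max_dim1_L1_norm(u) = 2.07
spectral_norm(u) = 1.30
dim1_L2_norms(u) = [1.3, 1.27]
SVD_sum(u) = [[0.49, 0.40, -1.12], [0.07, 0.05, -0.15]] + [[0.14, -0.09, 0.03], [-1.05, 0.67, -0.22]]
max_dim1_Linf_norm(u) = 1.09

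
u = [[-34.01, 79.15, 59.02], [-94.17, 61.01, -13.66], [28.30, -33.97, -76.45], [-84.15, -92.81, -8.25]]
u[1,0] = -94.17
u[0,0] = -34.01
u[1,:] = [-94.17, 61.01, -13.66]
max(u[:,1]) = 79.15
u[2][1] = -33.97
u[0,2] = 59.02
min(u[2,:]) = -76.45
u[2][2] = -76.45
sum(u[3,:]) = -185.21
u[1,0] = -94.17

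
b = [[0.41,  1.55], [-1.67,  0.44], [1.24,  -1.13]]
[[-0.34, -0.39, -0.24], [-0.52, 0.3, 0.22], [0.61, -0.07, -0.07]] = b@[[0.24, -0.23, -0.16], [-0.28, -0.19, -0.11]]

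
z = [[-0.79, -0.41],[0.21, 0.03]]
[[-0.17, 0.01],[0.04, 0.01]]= z @ [[0.19, 0.06], [0.05, -0.13]]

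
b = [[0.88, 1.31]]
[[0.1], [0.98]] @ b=[[0.09, 0.13], [0.86, 1.28]]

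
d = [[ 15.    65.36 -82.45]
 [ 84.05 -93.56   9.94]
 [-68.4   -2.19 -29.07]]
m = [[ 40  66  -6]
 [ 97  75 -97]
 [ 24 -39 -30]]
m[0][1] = 66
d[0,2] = -82.45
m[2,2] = -30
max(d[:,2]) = 9.94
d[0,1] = 65.36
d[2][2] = -29.07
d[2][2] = -29.07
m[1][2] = -97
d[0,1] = 65.36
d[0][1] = 65.36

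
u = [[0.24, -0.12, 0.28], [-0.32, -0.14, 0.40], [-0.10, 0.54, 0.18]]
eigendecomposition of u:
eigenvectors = [[(0.34-0.49j),(0.34+0.49j),-0.31+0.00j], [0.36+0.16j,0.36-0.16j,-0.78+0.00j], [(0.7+0j),0.70-0.00j,(0.54+0j)]]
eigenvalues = [(0.41+0.19j), (0.41-0.19j), (-0.54+0j)]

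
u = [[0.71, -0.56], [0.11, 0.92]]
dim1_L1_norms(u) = [1.27, 1.03]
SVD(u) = [[-0.69,  0.72], [0.72,  0.69]] @ diag([1.1294581832548718, 0.6328698225374664]) @ [[-0.36, 0.93], [0.93, 0.36]]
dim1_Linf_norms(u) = [0.71, 0.92]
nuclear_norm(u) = 1.76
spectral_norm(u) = 1.13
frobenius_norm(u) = 1.29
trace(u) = 1.63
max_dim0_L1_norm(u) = 1.48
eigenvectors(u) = [[(0.91+0j), (0.91-0j)], [(-0.17-0.37j), -0.17+0.37j]]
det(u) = 0.71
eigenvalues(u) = [(0.82+0.22j), (0.82-0.22j)]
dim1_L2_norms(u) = [0.9, 0.93]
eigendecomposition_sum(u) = [[0.35+0.30j,  (-0.28+1.01j)], [(0.05-0.2j),  0.46-0.08j]] + [[(0.35-0.3j), -0.28-1.01j], [0.05+0.20j, 0.46+0.08j]]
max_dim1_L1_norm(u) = 1.27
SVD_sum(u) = [[0.28, -0.73], [-0.30, 0.76]] + [[0.43,  0.17],[0.41,  0.16]]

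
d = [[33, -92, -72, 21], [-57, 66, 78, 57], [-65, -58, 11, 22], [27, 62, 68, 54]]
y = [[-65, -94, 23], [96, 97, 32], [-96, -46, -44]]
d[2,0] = -65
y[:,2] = [23, 32, -44]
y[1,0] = 96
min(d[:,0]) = -65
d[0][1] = -92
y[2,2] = -44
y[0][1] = -94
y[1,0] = 96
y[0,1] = -94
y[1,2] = 32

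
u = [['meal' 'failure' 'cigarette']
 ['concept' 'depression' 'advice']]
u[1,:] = ['concept', 'depression', 'advice']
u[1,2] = 'advice'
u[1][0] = 'concept'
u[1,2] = 'advice'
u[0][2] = 'cigarette'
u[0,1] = 'failure'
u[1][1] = 'depression'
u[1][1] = 'depression'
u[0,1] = 'failure'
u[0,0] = 'meal'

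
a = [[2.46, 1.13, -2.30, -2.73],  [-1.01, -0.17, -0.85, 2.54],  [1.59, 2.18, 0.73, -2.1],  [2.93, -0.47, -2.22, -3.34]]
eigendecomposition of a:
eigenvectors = [[(-0.68+0j), (-0.68-0j), (-0.63+0j), -0.63-0.00j], [(0.31-0.09j), 0.31+0.09j, -0.35-0.13j, (-0.35+0.13j)], [(-0.37+0.09j), -0.37-0.09j, -0.12+0.55j, (-0.12-0.55j)], [(-0.48+0.23j), -0.48-0.23j, (-0.37-0.12j), (-0.37+0.12j)]]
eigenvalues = [(-1.2+1.35j), (-1.2-1.35j), (1.04+1.73j), (1.04-1.73j)]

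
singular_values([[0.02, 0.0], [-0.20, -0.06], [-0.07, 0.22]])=[0.23, 0.21]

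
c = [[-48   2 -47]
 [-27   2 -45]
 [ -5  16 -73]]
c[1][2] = -45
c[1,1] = 2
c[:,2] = [-47, -45, -73]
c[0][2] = -47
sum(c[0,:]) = -93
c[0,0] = -48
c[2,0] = -5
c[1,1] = 2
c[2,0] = -5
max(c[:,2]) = -45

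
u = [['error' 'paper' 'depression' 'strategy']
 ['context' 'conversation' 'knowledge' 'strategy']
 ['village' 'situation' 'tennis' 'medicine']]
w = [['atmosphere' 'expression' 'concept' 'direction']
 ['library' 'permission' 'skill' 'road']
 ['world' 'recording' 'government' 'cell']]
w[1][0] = 'library'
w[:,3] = ['direction', 'road', 'cell']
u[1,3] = 'strategy'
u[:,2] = ['depression', 'knowledge', 'tennis']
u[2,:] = ['village', 'situation', 'tennis', 'medicine']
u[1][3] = 'strategy'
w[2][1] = 'recording'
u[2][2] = 'tennis'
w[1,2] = 'skill'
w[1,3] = 'road'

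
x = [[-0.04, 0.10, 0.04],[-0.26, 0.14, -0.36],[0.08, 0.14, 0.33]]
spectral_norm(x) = 0.55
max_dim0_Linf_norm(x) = 0.36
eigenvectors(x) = [[-0.79+0.00j, (0.12-0.18j), (0.12+0.18j)], [-0.47+0.00j, (0.84+0j), 0.84-0.00j], [(0.39+0j), -0.27-0.42j, (-0.27+0.42j)]]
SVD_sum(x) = [[0.01, -0.00, 0.01], [-0.21, 0.02, -0.39], [0.15, -0.02, 0.28]] + [[-0.04, 0.10, 0.03],[-0.05, 0.12, 0.03],[-0.07, 0.16, 0.05]] + [[-0.00, -0.0, 0.0], [0.0, 0.00, -0.00], [0.00, 0.0, -0.0]]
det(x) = -0.00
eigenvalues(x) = [(-0+0j), (0.22+0.23j), (0.22-0.23j)]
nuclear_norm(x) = 0.80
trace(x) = 0.43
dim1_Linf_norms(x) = [0.1, 0.36, 0.33]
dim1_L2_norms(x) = [0.11, 0.47, 0.37]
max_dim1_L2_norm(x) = 0.47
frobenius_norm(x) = 0.60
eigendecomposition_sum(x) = [[(-0+0j), 0.00-0.00j, 0.00+0.00j],[-0.00+0.00j, -0j, 0j],[0.00-0.00j, (-0+0j), (-0-0j)]] + [[(-0.02+0.03j),(0.05+0.01j),(0.02+0.07j)], [(-0.13-0j),(0.07+0.19j),(-0.18+0.22j)], [0.04+0.07j,(0.07-0.09j),0.17+0.02j]] + [[-0.02-0.03j, 0.05-0.01j, (0.02-0.07j)], [(-0.13+0j), (0.07-0.19j), -0.18-0.22j], [0.04-0.07j, (0.07+0.09j), (0.17-0.02j)]]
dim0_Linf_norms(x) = [0.26, 0.14, 0.36]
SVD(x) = [[0.02, 0.46, -0.89], [-0.81, 0.53, 0.25], [0.58, 0.72, 0.38]] @ diag([0.5502391892777376, 0.24927211795783202, 0.0004957739351422115]) @ [[0.47, -0.05, 0.88], [-0.39, 0.88, 0.26], [0.79, 0.47, -0.39]]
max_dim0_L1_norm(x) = 0.73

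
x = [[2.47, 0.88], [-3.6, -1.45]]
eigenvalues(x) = [1.33, -0.31]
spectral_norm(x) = 4.68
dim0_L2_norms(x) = [4.37, 1.7]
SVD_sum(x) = [[2.44,0.95], [-3.62,-1.40]] + [[0.03,-0.07], [0.02,-0.05]]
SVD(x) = [[-0.56, 0.83], [0.83, 0.56]] @ diag([4.68294813903992, 0.0882990773595826]) @ [[-0.93,-0.36], [0.36,-0.93]]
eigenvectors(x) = [[0.61, -0.30], [-0.79, 0.95]]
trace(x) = 1.02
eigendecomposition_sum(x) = [[2.25, 0.71], [-2.92, -0.92]] + [[0.22, 0.17], [-0.68, -0.53]]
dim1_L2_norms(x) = [2.62, 3.88]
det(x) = -0.41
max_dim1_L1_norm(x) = 5.05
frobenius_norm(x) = 4.68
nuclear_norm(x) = 4.77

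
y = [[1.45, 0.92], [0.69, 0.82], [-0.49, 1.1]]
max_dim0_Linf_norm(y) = 1.45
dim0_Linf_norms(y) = [1.45, 1.1]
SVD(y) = [[-0.83, 0.29], [-0.52, -0.09], [-0.20, -0.95]] @ diag([2.0335417853339397, 1.1883634996501924]) @ [[-0.72, -0.7],[0.70, -0.72]]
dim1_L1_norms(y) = [2.37, 1.51, 1.59]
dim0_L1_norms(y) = [2.63, 2.84]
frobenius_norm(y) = 2.36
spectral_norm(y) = 2.03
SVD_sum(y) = [[1.21, 1.17], [0.77, 0.74], [0.30, 0.29]] + [[0.24, -0.25],[-0.08, 0.08],[-0.79, 0.81]]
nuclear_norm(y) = 3.22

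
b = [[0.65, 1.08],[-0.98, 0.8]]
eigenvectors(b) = [[0.72+0.00j, (0.72-0j)], [0.05+0.69j, 0.05-0.69j]]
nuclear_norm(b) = 2.52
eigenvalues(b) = [(0.73+1.03j), (0.73-1.03j)]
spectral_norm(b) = 1.35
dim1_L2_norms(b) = [1.26, 1.27]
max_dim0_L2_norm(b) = 1.34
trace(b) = 1.45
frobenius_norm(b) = 1.79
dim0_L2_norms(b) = [1.18, 1.34]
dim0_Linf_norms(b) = [0.98, 1.08]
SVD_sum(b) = [[-0.17,0.93],  [-0.18,0.95]] + [[0.82, 0.15],[-0.80, -0.15]]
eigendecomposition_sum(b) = [[0.33+0.54j, 0.54-0.38j], [(-0.49+0.35j), (0.4+0.49j)]] + [[(0.33-0.54j),0.54+0.38j], [-0.49-0.35j,0.40-0.49j]]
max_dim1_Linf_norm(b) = 1.08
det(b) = 1.58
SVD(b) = [[0.7, 0.72], [0.72, -0.70]] @ diag([1.349712122347567, 1.1694345585743677]) @ [[-0.18, 0.98], [0.98, 0.18]]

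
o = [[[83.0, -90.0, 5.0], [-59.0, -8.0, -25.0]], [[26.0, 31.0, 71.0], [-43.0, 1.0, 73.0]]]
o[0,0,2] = 5.0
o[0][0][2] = 5.0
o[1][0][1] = 31.0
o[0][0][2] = 5.0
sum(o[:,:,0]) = 7.0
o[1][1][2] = 73.0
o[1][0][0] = 26.0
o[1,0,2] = 71.0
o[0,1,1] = -8.0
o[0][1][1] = -8.0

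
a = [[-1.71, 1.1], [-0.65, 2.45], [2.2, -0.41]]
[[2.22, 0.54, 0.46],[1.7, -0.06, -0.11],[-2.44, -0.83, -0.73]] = a@[[-1.03, -0.4, -0.36], [0.42, -0.13, -0.14]]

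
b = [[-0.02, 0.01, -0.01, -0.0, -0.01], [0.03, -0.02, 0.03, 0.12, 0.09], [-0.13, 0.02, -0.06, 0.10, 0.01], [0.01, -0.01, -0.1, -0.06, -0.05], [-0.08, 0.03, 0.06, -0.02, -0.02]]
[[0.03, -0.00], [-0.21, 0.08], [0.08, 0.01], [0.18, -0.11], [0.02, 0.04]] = b@[[-0.56,  -0.00], [-0.15,  0.77], [-0.94,  0.61], [-0.35,  0.29], [-1.41,  0.45]]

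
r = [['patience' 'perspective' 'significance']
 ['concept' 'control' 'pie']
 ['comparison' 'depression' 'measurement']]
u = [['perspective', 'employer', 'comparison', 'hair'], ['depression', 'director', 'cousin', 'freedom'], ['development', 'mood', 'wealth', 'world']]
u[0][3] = 'hair'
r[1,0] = 'concept'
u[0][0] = 'perspective'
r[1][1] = 'control'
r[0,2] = 'significance'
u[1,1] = 'director'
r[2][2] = 'measurement'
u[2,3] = 'world'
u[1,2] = 'cousin'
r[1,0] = 'concept'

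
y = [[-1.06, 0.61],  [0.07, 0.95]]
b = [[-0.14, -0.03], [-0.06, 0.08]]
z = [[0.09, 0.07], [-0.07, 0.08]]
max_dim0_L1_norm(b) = 0.2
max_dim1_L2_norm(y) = 1.22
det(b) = -0.01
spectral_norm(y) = 1.34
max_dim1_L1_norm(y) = 1.67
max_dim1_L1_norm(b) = 0.17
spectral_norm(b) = 0.15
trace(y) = -0.11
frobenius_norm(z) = 0.16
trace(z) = 0.17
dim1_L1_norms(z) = [0.16, 0.15]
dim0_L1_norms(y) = [1.13, 1.56]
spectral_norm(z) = 0.12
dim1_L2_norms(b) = [0.14, 0.1]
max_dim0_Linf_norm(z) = 0.09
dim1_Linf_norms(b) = [0.14, 0.08]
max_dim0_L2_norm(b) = 0.15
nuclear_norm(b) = 0.24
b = y @ z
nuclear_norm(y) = 2.12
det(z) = 0.01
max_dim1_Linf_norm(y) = 1.06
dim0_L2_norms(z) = [0.11, 0.11]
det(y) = -1.05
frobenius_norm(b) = 0.17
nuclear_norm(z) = 0.22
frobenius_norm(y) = 1.55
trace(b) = -0.06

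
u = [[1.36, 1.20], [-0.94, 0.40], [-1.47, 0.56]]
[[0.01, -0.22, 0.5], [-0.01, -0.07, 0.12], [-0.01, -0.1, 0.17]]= u @ [[0.01, 0.0, 0.03], [0.0, -0.18, 0.38]]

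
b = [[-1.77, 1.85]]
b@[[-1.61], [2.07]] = [[6.68]]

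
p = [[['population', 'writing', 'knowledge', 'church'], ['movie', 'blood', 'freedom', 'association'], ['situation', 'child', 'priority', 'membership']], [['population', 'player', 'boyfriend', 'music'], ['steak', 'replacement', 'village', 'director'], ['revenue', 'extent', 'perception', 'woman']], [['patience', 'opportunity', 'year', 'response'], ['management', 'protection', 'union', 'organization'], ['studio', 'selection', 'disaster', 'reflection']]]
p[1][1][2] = 'village'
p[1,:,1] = ['player', 'replacement', 'extent']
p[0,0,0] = 'population'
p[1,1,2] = 'village'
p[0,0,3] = 'church'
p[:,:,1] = [['writing', 'blood', 'child'], ['player', 'replacement', 'extent'], ['opportunity', 'protection', 'selection']]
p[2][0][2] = 'year'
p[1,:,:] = [['population', 'player', 'boyfriend', 'music'], ['steak', 'replacement', 'village', 'director'], ['revenue', 'extent', 'perception', 'woman']]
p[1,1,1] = 'replacement'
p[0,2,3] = 'membership'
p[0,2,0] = 'situation'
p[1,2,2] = 'perception'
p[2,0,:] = ['patience', 'opportunity', 'year', 'response']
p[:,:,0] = [['population', 'movie', 'situation'], ['population', 'steak', 'revenue'], ['patience', 'management', 'studio']]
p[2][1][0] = 'management'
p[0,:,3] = ['church', 'association', 'membership']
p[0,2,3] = 'membership'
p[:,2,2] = ['priority', 'perception', 'disaster']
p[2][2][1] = 'selection'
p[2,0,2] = 'year'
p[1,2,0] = 'revenue'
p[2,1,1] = 'protection'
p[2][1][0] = 'management'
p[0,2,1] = 'child'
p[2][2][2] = 'disaster'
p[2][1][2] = 'union'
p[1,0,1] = 'player'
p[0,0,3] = 'church'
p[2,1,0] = 'management'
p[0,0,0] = 'population'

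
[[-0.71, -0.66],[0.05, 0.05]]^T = [[-0.71, 0.05], [-0.66, 0.05]]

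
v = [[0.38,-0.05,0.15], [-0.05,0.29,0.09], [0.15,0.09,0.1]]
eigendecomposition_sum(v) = [[-0.00, -0.00, 0.00], [-0.0, -0.0, 0.0], [0.00, 0.00, -0.00]] + [[0.38, -0.03, 0.16], [-0.03, 0.0, -0.01], [0.16, -0.01, 0.06]] + [[0.0, -0.02, -0.01], [-0.02, 0.29, 0.1], [-0.01, 0.10, 0.04]]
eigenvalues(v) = [-0.0, 0.45, 0.33]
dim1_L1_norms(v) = [0.58, 0.43, 0.34]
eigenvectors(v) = [[-0.38, -0.92, -0.06], [-0.33, 0.08, 0.94], [0.86, -0.38, 0.34]]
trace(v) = 0.77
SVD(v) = [[-0.92, 0.06, -0.38], [0.08, -0.94, -0.33], [-0.38, -0.34, 0.86]] @ diag([0.44594783095593205, 0.3253136038470223, 0.0012614348029542928]) @ [[-0.92, 0.08, -0.38], [0.06, -0.94, -0.34], [0.38, 0.33, -0.86]]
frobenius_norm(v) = 0.55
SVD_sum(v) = [[0.38, -0.03, 0.16], [-0.03, 0.0, -0.01], [0.16, -0.01, 0.06]] + [[0.00, -0.02, -0.01], [-0.02, 0.29, 0.10], [-0.01, 0.1, 0.04]] + [[-0.0, -0.0, 0.0], [-0.00, -0.0, 0.00], [0.0, 0.00, -0.0]]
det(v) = -0.00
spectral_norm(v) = 0.45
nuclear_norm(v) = 0.77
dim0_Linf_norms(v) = [0.38, 0.29, 0.15]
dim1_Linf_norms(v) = [0.38, 0.29, 0.15]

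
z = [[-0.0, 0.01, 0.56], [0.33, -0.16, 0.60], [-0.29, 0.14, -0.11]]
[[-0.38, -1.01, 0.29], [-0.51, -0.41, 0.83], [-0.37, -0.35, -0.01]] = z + [[-0.38, -1.02, -0.27], [-0.84, -0.25, 0.23], [-0.08, -0.49, 0.1]]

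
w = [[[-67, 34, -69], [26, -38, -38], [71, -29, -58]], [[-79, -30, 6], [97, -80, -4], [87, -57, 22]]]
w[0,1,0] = 26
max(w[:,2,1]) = -29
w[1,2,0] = 87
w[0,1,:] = [26, -38, -38]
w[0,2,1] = -29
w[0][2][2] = -58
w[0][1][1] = -38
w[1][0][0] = -79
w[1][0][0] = -79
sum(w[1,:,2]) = 24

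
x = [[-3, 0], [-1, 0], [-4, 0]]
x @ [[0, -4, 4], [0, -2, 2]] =[[0, 12, -12], [0, 4, -4], [0, 16, -16]]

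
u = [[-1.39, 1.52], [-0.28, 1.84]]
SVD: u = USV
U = [[0.75, 0.66], [0.66, -0.75]]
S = [2.66, 0.8]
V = [[-0.46,0.89], [-0.89,-0.46]]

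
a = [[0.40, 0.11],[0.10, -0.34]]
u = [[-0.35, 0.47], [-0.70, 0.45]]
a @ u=[[-0.22, 0.24], [0.20, -0.11]]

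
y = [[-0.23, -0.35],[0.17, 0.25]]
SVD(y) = [[-0.81, 0.59],[0.59, 0.81]] @ diag([0.5165123489846796, 0.0038721242656278043]) @ [[0.55,0.83], [0.83,-0.55]]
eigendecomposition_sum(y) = [[-0.12+0.05j, -0.18+0.04j], [(0.09-0.02j), (0.13-0.01j)]] + [[(-0.12-0.05j),  -0.18-0.04j], [0.09+0.02j,  (0.13+0.01j)]]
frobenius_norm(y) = 0.52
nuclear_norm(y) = 0.52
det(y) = 0.00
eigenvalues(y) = [(0.01+0.04j), (0.01-0.04j)]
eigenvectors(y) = [[0.82+0.00j, (0.82-0j)], [-0.56-0.10j, (-0.56+0.1j)]]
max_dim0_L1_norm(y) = 0.6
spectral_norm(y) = 0.52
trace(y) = 0.02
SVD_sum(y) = [[-0.23, -0.35],[0.17, 0.25]] + [[0.00, -0.0],[0.0, -0.00]]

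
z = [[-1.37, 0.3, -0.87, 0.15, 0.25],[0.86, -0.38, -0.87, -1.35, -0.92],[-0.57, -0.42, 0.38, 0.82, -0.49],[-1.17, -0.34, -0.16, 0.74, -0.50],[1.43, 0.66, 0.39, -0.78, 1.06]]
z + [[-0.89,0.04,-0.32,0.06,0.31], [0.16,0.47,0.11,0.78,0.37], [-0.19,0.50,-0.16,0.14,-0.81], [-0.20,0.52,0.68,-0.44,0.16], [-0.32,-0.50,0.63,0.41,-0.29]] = [[-2.26, 0.34, -1.19, 0.21, 0.56], [1.02, 0.09, -0.76, -0.57, -0.55], [-0.76, 0.08, 0.22, 0.96, -1.3], [-1.37, 0.18, 0.52, 0.30, -0.34], [1.11, 0.16, 1.02, -0.37, 0.77]]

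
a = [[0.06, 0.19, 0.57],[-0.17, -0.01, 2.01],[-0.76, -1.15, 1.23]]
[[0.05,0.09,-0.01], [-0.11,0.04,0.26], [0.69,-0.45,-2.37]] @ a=[[-0.00,0.02,0.20],  [-0.21,-0.32,0.34],  [1.92,2.86,-3.43]]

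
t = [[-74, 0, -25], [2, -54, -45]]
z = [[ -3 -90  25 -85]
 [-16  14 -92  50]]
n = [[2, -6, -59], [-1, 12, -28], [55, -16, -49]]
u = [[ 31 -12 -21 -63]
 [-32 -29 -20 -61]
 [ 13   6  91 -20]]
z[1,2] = -92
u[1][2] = -20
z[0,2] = 25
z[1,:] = [-16, 14, -92, 50]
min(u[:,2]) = -21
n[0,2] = -59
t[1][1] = -54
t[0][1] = 0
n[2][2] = -49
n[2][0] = 55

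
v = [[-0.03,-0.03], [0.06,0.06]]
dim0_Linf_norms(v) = [0.06, 0.06]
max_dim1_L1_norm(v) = 0.12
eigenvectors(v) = [[-0.71, 0.45], [0.71, -0.89]]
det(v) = 0.00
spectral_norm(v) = 0.09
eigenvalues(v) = [0.0, 0.03]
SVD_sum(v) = [[-0.03, -0.03], [0.06, 0.06]] + [[-0.00, 0.00], [-0.00, 0.00]]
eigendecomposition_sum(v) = [[0.0, 0.0], [-0.00, -0.0]] + [[-0.03, -0.03], [0.06, 0.06]]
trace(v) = 0.03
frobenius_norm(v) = 0.09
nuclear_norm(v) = 0.09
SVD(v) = [[-0.45, 0.89], [0.89, 0.45]] @ diag([0.09486832980505136, 1.3270163403454485e-17]) @ [[0.71, 0.71], [-0.71, 0.71]]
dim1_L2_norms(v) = [0.04, 0.08]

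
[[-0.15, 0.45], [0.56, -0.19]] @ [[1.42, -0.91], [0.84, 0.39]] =[[0.16, 0.31], [0.64, -0.58]]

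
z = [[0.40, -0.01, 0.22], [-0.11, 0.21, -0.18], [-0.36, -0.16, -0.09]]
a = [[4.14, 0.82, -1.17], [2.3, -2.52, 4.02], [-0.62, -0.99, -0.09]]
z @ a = [[1.5, 0.14, -0.53], [0.14, -0.44, 0.99], [-1.8, 0.20, -0.21]]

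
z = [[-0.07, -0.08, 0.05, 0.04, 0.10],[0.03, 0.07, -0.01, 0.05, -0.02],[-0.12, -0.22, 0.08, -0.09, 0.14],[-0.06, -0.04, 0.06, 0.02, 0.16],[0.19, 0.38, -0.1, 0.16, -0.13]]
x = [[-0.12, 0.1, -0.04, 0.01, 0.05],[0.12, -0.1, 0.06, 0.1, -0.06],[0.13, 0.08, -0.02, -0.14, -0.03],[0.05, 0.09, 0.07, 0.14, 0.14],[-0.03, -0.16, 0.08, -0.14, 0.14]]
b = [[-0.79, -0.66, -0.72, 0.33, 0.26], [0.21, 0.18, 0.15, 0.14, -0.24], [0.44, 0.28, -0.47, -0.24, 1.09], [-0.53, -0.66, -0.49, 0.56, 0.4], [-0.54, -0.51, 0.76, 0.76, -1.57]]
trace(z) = -0.03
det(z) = 0.00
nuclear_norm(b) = 4.79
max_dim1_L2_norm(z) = 0.48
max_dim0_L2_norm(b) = 1.98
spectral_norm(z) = 0.60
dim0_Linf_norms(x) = [0.13, 0.16, 0.08, 0.14, 0.14]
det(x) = 0.00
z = b @ x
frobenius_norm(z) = 0.63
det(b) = -0.00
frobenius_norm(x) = 0.49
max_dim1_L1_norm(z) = 0.96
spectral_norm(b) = 2.43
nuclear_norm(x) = 0.98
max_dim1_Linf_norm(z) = 0.38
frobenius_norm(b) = 3.04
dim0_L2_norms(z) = [0.24, 0.45, 0.15, 0.2, 0.27]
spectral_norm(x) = 0.28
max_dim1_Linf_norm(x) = 0.16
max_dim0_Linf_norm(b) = 1.57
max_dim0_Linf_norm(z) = 0.38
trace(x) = 0.04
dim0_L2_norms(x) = [0.22, 0.25, 0.13, 0.26, 0.21]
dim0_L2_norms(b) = [1.2, 1.11, 1.26, 1.04, 1.98]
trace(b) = -2.09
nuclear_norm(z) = 0.84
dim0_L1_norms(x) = [0.45, 0.53, 0.27, 0.53, 0.42]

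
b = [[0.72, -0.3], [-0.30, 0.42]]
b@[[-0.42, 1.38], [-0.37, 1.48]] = [[-0.19, 0.55], [-0.03, 0.21]]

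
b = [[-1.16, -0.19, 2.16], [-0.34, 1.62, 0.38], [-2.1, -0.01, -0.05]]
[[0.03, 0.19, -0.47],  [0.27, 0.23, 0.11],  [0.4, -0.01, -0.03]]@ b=[[0.89, 0.31, 0.16], [-0.62, 0.32, 0.67], [-0.40, -0.09, 0.86]]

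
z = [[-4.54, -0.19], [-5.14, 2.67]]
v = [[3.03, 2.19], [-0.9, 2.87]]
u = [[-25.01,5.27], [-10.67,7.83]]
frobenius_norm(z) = 7.36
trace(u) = -17.18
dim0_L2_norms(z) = [6.86, 2.68]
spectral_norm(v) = 3.98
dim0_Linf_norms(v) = [3.03, 2.87]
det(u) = -139.60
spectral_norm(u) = 28.36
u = v @ z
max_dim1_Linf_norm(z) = 5.14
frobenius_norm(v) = 4.80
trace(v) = 5.90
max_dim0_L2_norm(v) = 3.61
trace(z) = -1.87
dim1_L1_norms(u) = [30.28, 18.5]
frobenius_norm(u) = 28.78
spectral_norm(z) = 7.13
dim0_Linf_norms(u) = [25.01, 7.83]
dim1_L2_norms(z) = [4.54, 5.79]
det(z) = -13.10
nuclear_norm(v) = 6.66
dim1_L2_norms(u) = [25.56, 13.23]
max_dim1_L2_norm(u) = 25.56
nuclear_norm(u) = 33.28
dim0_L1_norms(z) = [9.68, 2.86]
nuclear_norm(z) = 8.97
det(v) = 10.67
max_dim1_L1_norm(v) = 5.22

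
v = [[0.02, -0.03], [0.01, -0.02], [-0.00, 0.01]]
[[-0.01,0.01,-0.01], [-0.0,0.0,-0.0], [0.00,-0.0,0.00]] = v @ [[-0.17,0.28,-0.27], [0.06,-0.05,0.1]]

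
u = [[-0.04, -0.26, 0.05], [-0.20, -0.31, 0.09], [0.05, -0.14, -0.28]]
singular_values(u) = [0.46, 0.31, 0.08]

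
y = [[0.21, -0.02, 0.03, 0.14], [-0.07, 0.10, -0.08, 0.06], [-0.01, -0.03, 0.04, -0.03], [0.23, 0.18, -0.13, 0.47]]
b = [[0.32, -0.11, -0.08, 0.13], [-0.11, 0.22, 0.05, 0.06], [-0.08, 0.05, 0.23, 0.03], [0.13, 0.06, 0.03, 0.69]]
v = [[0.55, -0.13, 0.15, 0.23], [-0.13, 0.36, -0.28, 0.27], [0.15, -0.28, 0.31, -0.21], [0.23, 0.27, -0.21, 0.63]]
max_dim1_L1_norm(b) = 0.91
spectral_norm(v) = 0.97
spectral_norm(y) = 0.61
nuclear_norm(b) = 1.46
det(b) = 0.01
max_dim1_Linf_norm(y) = 0.47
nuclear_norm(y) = 0.86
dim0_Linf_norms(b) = [0.32, 0.22, 0.23, 0.69]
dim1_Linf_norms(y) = [0.21, 0.1, 0.04, 0.47]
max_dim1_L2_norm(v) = 0.75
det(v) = 0.00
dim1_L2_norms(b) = [0.37, 0.26, 0.25, 0.71]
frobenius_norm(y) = 0.65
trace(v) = 1.85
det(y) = 0.00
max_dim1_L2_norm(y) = 0.57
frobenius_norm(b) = 0.87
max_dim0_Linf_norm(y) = 0.47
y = b @ v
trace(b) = 1.46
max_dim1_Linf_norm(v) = 0.63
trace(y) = 0.82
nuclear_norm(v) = 1.85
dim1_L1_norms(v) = [1.06, 1.04, 0.95, 1.34]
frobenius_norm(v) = 1.22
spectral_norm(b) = 0.73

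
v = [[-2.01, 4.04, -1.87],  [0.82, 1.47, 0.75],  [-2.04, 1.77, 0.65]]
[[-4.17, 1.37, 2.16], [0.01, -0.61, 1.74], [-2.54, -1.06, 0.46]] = v @ [[0.83, 0.19, 0.53], [-0.54, -0.02, 0.84], [0.17, -0.98, 0.09]]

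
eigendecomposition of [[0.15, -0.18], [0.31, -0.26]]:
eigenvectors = [[0.53+0.30j, 0.53-0.30j], [(0.8+0j), (0.8-0j)]]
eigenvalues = [(-0.05+0.12j), (-0.05-0.12j)]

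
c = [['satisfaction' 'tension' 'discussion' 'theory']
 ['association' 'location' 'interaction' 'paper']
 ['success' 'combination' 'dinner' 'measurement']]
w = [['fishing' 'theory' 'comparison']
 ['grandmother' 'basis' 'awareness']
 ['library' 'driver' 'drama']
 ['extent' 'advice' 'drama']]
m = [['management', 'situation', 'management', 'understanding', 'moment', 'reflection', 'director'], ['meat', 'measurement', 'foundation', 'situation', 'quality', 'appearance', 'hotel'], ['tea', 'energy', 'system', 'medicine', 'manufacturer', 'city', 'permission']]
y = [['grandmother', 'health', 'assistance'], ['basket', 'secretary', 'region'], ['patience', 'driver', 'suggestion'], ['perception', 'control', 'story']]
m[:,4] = ['moment', 'quality', 'manufacturer']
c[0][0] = 'satisfaction'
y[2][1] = 'driver'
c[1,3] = 'paper'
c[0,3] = 'theory'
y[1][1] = 'secretary'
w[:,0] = ['fishing', 'grandmother', 'library', 'extent']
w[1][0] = 'grandmother'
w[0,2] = 'comparison'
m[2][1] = 'energy'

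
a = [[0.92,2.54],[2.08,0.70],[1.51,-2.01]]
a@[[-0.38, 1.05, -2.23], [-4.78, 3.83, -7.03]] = [[-12.49, 10.69, -19.91],[-4.14, 4.86, -9.56],[9.03, -6.11, 10.76]]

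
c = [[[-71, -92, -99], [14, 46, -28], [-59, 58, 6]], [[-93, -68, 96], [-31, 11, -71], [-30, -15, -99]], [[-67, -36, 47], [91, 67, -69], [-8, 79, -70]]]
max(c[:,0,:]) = 96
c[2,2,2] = -70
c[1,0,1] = -68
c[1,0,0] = -93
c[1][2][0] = -30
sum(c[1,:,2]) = -74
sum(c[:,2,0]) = -97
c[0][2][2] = 6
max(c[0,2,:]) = 58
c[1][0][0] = -93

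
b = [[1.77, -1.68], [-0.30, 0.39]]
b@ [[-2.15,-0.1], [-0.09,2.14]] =[[-3.65, -3.77], [0.61, 0.86]]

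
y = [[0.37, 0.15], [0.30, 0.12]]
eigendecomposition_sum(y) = [[0.37, 0.15], [0.30, 0.12]] + [[-0.0, 0.00], [0.0, -0.00]]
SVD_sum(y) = [[0.37, 0.15], [0.30, 0.12]] + [[-0.00, 0.0],[0.00, -0.0]]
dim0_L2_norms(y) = [0.48, 0.19]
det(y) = -0.00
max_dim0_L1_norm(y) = 0.67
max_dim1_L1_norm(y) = 0.52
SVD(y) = [[-0.78, -0.63], [-0.63, 0.78]] @ diag([0.5136133130310541, 0.0011681940182958663]) @ [[-0.93, -0.37], [0.37, -0.93]]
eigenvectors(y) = [[0.78, -0.37], [0.63, 0.93]]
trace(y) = 0.49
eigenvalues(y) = [0.49, -0.0]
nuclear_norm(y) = 0.51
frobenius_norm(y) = 0.51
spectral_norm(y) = 0.51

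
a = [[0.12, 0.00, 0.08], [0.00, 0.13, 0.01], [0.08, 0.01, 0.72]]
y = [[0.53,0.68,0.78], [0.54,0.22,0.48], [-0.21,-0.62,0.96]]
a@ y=[[0.05, 0.03, 0.17],  [0.07, 0.02, 0.07],  [-0.10, -0.39, 0.76]]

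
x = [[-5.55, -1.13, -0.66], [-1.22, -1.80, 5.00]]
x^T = [[-5.55,-1.22],  [-1.13,-1.8],  [-0.66,5.00]]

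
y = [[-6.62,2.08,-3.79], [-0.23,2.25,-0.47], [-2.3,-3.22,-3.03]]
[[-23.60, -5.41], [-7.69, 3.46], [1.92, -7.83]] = y @[[2.05, 1.49], [-3.0, 1.63], [1.00, -0.28]]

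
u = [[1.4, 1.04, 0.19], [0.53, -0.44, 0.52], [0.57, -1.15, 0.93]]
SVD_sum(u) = [[-0.09, 0.41, -0.27], [0.13, -0.61, 0.40], [0.28, -1.27, 0.84]] + [[1.49, 0.63, 0.46], [0.40, 0.17, 0.12], [0.29, 0.12, 0.09]] + [[-0.00, 0.0, 0.0], [0.00, -0.0, -0.00], [-0.0, 0.00, 0.00]]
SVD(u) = [[0.28, 0.95, 0.14], [-0.41, 0.25, -0.88], [-0.87, 0.18, 0.46]] @ diag([1.7884552874470891, 1.7709661186827188, 0.002586750938583893]) @ [[-0.18, 0.82, -0.54],[0.89, 0.38, 0.27],[-0.43, 0.43, 0.8]]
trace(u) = 1.89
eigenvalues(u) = [1.77, -0.03, 0.15]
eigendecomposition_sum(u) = [[1.49,0.4,0.59], [0.45,0.12,0.18], [0.40,0.11,0.16]] + [[-0.02, 0.11, -0.06], [0.02, -0.11, 0.06], [0.03, -0.20, 0.1]] + [[-0.07, 0.53, -0.34],  [0.06, -0.45, 0.28],  [0.14, -1.05, 0.67]]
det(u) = -0.01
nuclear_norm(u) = 3.56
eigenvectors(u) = [[0.93,0.43,-0.42],[0.28,-0.44,0.35],[0.25,-0.79,0.83]]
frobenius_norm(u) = 2.52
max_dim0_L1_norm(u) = 2.63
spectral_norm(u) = 1.79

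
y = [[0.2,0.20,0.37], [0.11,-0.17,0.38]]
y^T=[[0.20, 0.11], [0.20, -0.17], [0.37, 0.38]]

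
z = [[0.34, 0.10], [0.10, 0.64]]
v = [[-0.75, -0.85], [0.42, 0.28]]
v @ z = [[-0.34, -0.62], [0.17, 0.22]]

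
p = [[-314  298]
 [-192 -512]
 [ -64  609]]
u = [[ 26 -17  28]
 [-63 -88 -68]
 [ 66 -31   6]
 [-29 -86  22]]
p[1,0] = -192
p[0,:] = [-314, 298]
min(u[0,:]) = -17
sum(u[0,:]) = 37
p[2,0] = -64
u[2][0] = 66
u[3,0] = -29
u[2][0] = 66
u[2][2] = 6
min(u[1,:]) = -88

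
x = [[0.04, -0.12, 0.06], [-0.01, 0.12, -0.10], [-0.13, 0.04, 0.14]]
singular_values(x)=[0.22, 0.19, 0.0]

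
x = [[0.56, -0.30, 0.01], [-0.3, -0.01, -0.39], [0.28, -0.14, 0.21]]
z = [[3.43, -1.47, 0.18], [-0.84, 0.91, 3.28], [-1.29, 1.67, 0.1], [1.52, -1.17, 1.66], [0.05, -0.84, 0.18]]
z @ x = [[2.41,-1.04,0.65], [0.17,-0.22,0.33], [-1.2,0.36,-0.64], [1.67,-0.68,0.82], [0.33,-0.03,0.37]]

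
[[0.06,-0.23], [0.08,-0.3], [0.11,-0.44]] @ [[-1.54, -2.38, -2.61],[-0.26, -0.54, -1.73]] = [[-0.03, -0.02, 0.24], [-0.05, -0.03, 0.31], [-0.05, -0.02, 0.47]]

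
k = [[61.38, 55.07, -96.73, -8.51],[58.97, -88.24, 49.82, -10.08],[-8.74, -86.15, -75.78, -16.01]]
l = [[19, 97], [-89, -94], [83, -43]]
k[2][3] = -16.01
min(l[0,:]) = 19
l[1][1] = -94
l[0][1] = 97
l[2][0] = 83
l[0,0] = 19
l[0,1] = 97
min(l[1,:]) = -94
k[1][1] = -88.24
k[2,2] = -75.78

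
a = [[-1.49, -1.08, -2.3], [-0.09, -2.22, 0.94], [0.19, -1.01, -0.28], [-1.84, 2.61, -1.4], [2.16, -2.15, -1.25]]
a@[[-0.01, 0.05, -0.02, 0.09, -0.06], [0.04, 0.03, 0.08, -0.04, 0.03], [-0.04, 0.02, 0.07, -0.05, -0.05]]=[[0.06,-0.15,-0.22,0.02,0.17], [-0.13,-0.05,-0.11,0.03,-0.11], [-0.03,-0.03,-0.10,0.07,-0.03], [0.18,-0.04,0.15,-0.20,0.26], [-0.06,0.02,-0.30,0.34,-0.13]]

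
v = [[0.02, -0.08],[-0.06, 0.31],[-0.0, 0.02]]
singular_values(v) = [0.33, 0.01]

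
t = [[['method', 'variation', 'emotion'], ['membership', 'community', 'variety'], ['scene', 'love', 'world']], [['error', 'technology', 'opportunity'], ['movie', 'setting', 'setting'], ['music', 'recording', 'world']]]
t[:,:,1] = [['variation', 'community', 'love'], ['technology', 'setting', 'recording']]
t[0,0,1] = 'variation'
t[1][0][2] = 'opportunity'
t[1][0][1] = 'technology'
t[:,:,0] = [['method', 'membership', 'scene'], ['error', 'movie', 'music']]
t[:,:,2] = [['emotion', 'variety', 'world'], ['opportunity', 'setting', 'world']]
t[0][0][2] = 'emotion'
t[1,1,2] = 'setting'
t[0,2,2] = 'world'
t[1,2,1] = 'recording'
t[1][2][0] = 'music'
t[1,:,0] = ['error', 'movie', 'music']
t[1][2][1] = 'recording'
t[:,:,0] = [['method', 'membership', 'scene'], ['error', 'movie', 'music']]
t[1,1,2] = 'setting'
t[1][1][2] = 'setting'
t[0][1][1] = 'community'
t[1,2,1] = 'recording'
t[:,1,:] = [['membership', 'community', 'variety'], ['movie', 'setting', 'setting']]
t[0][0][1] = 'variation'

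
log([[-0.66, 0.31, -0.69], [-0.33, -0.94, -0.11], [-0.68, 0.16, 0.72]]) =[[-0.01, 2.58, -0.04], [-2.58, 0.01, -1.06], [0.04, 1.06, 0.00]]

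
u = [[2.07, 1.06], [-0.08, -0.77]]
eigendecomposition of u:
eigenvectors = [[1.0, -0.35],[-0.03, 0.94]]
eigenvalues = [2.04, -0.74]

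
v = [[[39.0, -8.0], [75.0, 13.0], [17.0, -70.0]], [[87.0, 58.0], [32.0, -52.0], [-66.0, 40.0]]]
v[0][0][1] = -8.0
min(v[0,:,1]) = -70.0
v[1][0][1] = 58.0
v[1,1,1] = -52.0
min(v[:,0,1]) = -8.0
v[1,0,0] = 87.0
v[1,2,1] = 40.0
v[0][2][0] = 17.0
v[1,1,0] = 32.0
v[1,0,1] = 58.0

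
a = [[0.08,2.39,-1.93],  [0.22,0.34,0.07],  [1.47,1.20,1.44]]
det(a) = -0.024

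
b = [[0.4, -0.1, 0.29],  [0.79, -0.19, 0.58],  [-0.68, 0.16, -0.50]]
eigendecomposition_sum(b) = [[0.41, -0.09, 0.31], [0.81, -0.18, 0.61], [-0.69, 0.15, -0.52]] + [[-0.02, -0.01, -0.02], [-0.02, -0.01, -0.03], [0.01, 0.01, 0.02]] + [[0.00, -0.0, -0.00], [0.0, -0.00, -0.0], [-0.0, 0.00, 0.00]]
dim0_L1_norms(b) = [1.87, 0.45, 1.37]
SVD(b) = [[-0.36,0.84,-0.4], [-0.71,0.03,0.71], [0.61,0.54,0.59]] @ diag([1.4101992605069482, 0.006097547275706959, 0.0009303670655136882]) @ [[-0.79, 0.19, -0.58], [0.14, -0.87, -0.47], [-0.6, -0.45, 0.66]]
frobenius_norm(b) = 1.41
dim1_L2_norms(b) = [0.5, 1.0, 0.86]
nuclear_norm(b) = 1.42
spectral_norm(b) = 1.41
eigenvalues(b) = [-0.28, -0.01, 0.0]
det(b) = 0.00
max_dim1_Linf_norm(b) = 0.79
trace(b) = -0.29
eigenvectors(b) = [[0.36,0.49,-0.60], [0.71,0.75,-0.4], [-0.60,-0.44,0.69]]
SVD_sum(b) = [[0.4, -0.1, 0.29], [0.79, -0.19, 0.58], [-0.68, 0.16, -0.50]] + [[0.0, -0.00, -0.0],[0.00, -0.00, -0.0],[0.0, -0.0, -0.00]] + [[0.0, 0.00, -0.0],[-0.0, -0.00, 0.00],[-0.0, -0.0, 0.00]]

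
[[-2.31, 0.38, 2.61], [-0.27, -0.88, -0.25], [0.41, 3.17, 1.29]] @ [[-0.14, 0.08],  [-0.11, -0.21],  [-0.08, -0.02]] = [[0.07, -0.32], [0.15, 0.17], [-0.51, -0.66]]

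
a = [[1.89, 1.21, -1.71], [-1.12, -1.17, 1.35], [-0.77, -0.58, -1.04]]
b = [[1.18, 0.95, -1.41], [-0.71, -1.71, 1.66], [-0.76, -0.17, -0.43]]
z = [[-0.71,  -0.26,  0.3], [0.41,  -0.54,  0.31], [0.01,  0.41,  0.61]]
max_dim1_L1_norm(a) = 4.81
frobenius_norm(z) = 1.33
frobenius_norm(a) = 3.80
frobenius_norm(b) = 3.36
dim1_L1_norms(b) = [3.54, 4.08, 1.36]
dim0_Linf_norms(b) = [1.18, 1.71, 1.66]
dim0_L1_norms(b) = [2.65, 2.83, 3.5]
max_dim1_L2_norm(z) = 0.81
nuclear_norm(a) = 5.24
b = z + a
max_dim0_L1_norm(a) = 4.1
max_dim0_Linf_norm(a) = 1.89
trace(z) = -0.64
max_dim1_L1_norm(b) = 4.08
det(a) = 1.54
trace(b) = -0.96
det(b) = 1.37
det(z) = 0.44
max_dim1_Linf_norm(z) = 0.71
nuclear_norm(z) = 2.29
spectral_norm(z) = 0.85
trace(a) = -0.32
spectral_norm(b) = 3.19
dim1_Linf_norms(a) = [1.89, 1.35, 1.04]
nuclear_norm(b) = 4.59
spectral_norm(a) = 3.51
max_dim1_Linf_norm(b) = 1.71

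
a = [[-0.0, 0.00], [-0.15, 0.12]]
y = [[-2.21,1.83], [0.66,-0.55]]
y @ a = [[-0.27, 0.22], [0.08, -0.07]]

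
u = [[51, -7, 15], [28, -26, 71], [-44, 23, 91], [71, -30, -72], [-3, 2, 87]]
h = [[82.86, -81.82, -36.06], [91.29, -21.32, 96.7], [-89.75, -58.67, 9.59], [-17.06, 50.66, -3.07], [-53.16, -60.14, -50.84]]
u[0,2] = 15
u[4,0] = -3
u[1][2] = 71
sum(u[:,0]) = 103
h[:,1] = [-81.82, -21.32, -58.67, 50.66, -60.14]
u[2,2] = 91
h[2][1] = -58.67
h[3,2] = -3.07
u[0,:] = [51, -7, 15]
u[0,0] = 51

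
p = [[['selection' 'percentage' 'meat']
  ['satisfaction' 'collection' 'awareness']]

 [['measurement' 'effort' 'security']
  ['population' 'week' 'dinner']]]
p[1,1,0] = 'population'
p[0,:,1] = ['percentage', 'collection']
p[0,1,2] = 'awareness'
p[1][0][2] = 'security'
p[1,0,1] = 'effort'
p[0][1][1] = 'collection'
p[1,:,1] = ['effort', 'week']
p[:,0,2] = ['meat', 'security']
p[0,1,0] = 'satisfaction'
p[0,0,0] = 'selection'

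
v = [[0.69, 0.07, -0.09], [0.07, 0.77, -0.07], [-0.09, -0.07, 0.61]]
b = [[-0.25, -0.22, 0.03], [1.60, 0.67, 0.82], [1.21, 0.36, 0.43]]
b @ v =[[-0.19,  -0.19,  0.06], [1.08,  0.57,  0.31], [0.82,  0.33,  0.13]]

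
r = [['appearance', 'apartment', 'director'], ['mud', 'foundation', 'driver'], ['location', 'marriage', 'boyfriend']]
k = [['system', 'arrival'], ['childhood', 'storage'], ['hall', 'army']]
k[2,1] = 'army'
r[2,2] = 'boyfriend'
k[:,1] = ['arrival', 'storage', 'army']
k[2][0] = 'hall'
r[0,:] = ['appearance', 'apartment', 'director']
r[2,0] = 'location'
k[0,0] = 'system'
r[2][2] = 'boyfriend'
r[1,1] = 'foundation'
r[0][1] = 'apartment'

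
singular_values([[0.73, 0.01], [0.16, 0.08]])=[0.75, 0.08]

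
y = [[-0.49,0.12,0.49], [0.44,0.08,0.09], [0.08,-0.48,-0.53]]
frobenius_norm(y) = 1.10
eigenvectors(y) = [[0.77+0.00j, (0.07-0.4j), 0.07+0.40j], [-0.30+0.00j, -0.70+0.00j, (-0.7-0j)], [-0.56+0.00j, 0.48-0.34j, (0.48+0.34j)]]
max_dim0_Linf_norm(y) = 0.53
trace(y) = -0.94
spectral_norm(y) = 0.93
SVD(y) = [[-0.71,0.39,0.59], [0.12,-0.76,0.64], [0.7,0.53,0.49]] @ diag([0.9338019206302984, 0.5718251320237949, 0.14638986103257]) @ [[0.49, -0.44, -0.76],[-0.84, -0.47, -0.27],[0.23, -0.77, 0.6]]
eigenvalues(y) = [(-0.89+0j), (-0.02+0.29j), (-0.02-0.29j)]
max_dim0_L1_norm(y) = 1.11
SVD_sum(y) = [[-0.32, 0.29, 0.5], [0.05, -0.05, -0.08], [0.32, -0.28, -0.49]] + [[-0.19, -0.1, -0.06], [0.36, 0.2, 0.12], [-0.25, -0.14, -0.08]] + [[0.02, -0.07, 0.05], [0.02, -0.07, 0.06], [0.02, -0.06, 0.04]]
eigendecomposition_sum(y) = [[-0.42+0.00j,0.30+0.00j,(0.49+0j)], [(0.16-0j),(-0.11-0j),-0.19-0.00j], [0.31-0.00j,-0.22-0.00j,(-0.36-0j)]] + [[(-0.03+0.08j), -0.09+0.04j, -0.00+0.08j], [0.14+0.04j, (0.1+0.14j), (0.14-0.02j)], [(-0.11+0.04j), (-0.13-0.05j), (-0.09+0.08j)]] + [[(-0.03-0.08j), -0.09-0.04j, (-0-0.08j)], [0.14-0.04j, (0.1-0.14j), 0.14+0.02j], [-0.11-0.04j, (-0.13+0.05j), -0.09-0.08j]]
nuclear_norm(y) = 1.65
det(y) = -0.08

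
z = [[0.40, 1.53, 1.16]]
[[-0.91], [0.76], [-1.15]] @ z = [[-0.36,-1.39,-1.06], [0.30,1.16,0.88], [-0.46,-1.76,-1.33]]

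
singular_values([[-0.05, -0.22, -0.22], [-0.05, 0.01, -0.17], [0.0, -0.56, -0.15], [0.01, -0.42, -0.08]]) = [0.77, 0.24, 0.0]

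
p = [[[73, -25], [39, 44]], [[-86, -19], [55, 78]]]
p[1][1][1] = 78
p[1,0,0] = -86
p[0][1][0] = 39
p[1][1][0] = 55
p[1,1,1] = 78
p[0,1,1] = 44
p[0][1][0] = 39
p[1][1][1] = 78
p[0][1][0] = 39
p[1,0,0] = -86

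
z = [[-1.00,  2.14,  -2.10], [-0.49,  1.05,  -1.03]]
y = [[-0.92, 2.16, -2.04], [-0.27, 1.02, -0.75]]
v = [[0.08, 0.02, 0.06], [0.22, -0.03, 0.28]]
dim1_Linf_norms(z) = [2.14, 1.05]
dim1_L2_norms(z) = [3.16, 1.55]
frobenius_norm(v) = 0.37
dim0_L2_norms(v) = [0.23, 0.04, 0.29]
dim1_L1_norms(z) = [5.24, 2.57]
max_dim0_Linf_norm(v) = 0.28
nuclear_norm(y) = 3.54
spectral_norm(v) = 0.37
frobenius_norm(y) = 3.37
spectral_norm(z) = 3.52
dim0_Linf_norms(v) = [0.22, 0.03, 0.28]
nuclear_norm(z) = 3.52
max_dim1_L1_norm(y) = 5.12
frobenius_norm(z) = 3.52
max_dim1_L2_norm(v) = 0.36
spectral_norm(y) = 3.36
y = v + z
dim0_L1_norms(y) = [1.19, 3.18, 2.79]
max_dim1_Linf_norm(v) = 0.28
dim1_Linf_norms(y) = [2.16, 1.02]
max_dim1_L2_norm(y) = 3.11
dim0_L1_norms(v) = [0.3, 0.05, 0.34]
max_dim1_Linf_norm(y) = 2.16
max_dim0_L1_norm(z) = 3.19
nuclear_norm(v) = 0.41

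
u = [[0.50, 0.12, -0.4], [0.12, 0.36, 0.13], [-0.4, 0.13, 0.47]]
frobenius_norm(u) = 0.99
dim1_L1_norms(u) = [1.02, 0.61, 1.0]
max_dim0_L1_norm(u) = 1.02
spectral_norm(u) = 0.89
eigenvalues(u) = [-0.0, 0.89, 0.45]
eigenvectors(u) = [[0.62,-0.72,0.31], [-0.44,0.01,0.90], [0.65,0.69,0.31]]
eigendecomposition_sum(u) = [[-0.0,  0.0,  -0.00], [0.0,  -0.0,  0.0], [-0.0,  0.00,  -0.0]] + [[0.46,-0.0,-0.44], [-0.0,0.0,0.00], [-0.44,0.0,0.43]] + [[0.04, 0.12, 0.04], [0.12, 0.36, 0.12], [0.04, 0.12, 0.04]]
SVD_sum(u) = [[0.46, -0.0, -0.44], [-0.00, 0.0, 0.0], [-0.44, 0.0, 0.43]] + [[0.04, 0.12, 0.04], [0.12, 0.36, 0.12], [0.04, 0.12, 0.04]] + [[-0.00,0.00,-0.00], [0.0,-0.00,0.0], [-0.00,0.0,-0.0]]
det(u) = -0.00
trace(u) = 1.33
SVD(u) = [[-0.72, -0.31, 0.62], [0.01, -0.90, -0.44], [0.69, -0.31, 0.65]] @ diag([0.8853101808072087, 0.4464557818362857, 0.0017659626434945366]) @ [[-0.72, 0.01, 0.69], [-0.31, -0.9, -0.31], [-0.62, 0.44, -0.65]]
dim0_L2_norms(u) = [0.65, 0.4, 0.63]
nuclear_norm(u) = 1.33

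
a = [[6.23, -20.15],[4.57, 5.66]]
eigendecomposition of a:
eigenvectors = [[0.90+0.00j, 0.90-0.00j], [(0.01-0.43j), 0.01+0.43j]]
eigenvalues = [(5.94+9.59j), (5.94-9.59j)]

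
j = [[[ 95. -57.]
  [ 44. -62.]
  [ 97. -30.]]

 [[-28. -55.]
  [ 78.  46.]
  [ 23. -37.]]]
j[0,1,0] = 44.0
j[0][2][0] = 97.0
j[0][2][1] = -30.0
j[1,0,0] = -28.0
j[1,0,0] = -28.0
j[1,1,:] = [78.0, 46.0]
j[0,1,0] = 44.0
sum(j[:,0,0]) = 67.0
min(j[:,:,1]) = -62.0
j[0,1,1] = -62.0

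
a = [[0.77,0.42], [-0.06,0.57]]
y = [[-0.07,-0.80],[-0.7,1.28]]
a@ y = [[-0.35, -0.08], [-0.39, 0.78]]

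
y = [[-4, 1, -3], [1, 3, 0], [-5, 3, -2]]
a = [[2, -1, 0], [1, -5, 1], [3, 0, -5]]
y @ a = [[-16, -1, 16], [5, -16, 3], [-13, -10, 13]]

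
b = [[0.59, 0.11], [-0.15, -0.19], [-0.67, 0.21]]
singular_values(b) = [0.91, 0.3]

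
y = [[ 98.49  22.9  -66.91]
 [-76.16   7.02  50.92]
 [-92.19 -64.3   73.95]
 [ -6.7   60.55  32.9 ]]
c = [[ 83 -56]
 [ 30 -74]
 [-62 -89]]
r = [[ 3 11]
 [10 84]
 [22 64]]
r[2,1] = 64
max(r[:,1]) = 84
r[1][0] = 10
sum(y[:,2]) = 90.86000000000001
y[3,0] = -6.7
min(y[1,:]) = -76.16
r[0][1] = 11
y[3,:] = [-6.7, 60.55, 32.9]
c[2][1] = -89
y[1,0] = -76.16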